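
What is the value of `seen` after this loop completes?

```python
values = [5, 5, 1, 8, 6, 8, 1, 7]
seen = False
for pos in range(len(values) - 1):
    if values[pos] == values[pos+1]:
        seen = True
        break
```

Check consecutive duplicates in [5, 5, 1, 8, 6, 8, 1, 7]
`seen` takes the values: False → True

Answer: True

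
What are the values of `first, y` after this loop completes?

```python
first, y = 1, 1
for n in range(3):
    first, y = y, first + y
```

Fibonacci: after 3 iterations
`first, y` takes the values: (1, 1) → (1, 2) → (2, 3) → (3, 5)

Answer: 3, 5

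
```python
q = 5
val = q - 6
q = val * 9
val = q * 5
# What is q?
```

Trace:
`q = 5` → q = 5
`val = q - 6` → val = -1
`q = val * 9` → q = -9
`val = q * 5` → val = -45
So q = -9

Answer: -9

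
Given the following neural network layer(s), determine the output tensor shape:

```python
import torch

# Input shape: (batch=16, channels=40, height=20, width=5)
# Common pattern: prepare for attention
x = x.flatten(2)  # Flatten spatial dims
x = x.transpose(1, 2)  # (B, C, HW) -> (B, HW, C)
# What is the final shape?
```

Input: (16, 40, 20, 5) -> after flatten(2): (16, 40, 100) -> Output: (16, 100, 40)

Answer: (16, 100, 40)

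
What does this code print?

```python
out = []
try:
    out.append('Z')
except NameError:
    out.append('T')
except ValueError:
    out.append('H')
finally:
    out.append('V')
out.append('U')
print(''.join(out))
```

Execution trace: 'Z' (try body, no exception) → 'V' (finally) → 'U' (after the try/except). Output: ZVU

Answer: ZVU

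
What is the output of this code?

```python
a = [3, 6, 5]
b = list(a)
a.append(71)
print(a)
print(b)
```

Key concept: list() constructor creates copy.
Step by step:
`a = [3, 6, 5]` → a = [3, 6, 5]
`b = list(a)` → b = [3, 6, 5]
`a.append(71)` → a = [3, 6, 5, 71]
`print(a)` → prints [3, 6, 5, 71]
`print(b)` → prints [3, 6, 5]

Answer:
[3, 6, 5, 71]
[3, 6, 5]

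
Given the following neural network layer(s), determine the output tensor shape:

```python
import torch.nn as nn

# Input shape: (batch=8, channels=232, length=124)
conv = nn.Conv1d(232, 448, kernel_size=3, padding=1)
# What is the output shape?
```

Input: (8, 232, 124) -> Output: (8, 448, 124)

Answer: (8, 448, 124)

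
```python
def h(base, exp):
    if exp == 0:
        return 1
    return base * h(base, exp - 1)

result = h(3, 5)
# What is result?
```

h(3, 5) = 3 * 3 * 3 * 3 * 3 = 243

Answer: 243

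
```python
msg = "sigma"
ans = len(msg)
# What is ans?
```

Trace:
`msg = "sigma"` → msg = 'sigma'
`ans = len(msg)` → ans = 5
So ans = 5

Answer: 5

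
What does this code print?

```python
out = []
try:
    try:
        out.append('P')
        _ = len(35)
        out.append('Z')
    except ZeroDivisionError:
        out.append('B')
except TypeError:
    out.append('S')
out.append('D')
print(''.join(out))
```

Execution trace: 'P' (try body) → 'S' (outer except TypeError) → 'D' (after the try/except). Output: PSD

Answer: PSD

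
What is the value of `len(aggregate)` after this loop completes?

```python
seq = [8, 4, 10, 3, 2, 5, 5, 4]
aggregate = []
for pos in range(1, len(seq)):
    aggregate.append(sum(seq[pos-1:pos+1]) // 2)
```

Number of 2-element averages
`aggregate` takes the values: [] → [6] → [6, 7] → [6, 7, 6] → [6, 7, 6, 2] → [6, 7, 6, 2, 3] → [6, 7, 6, 2, 3, 5] → [6, 7, 6, 2, 3, 5, 4]
So `len(aggregate)` = 7

Answer: 7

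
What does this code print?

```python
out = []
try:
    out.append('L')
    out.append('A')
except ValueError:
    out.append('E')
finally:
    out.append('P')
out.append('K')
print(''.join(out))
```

Execution trace: 'L' (try body) → 'A' (try body, no exception) → 'P' (finally) → 'K' (after the try/except). Output: LAPK

Answer: LAPK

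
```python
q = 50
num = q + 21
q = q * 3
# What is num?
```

Trace:
`q = 50` → q = 50
`num = q + 21` → num = 71
`q = q * 3` → q = 150
So num = 71

Answer: 71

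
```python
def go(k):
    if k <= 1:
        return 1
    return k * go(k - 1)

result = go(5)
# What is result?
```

go(5) = 5 * 4 * 3 * 2 * 1 = 120

Answer: 120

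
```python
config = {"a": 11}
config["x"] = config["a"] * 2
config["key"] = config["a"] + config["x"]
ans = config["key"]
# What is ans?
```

Trace:
`config = {"a": 11}` → config = {'a': 11}
`config["x"] = config["a"] * 2` → config = {'a': 11, 'x': 22}
`config["key"] = config["a"] + config["x"]` → config = {'a': 11, 'x': 22, 'key': 33}
`ans = config["key"]` → ans = 33
So ans = 33

Answer: 33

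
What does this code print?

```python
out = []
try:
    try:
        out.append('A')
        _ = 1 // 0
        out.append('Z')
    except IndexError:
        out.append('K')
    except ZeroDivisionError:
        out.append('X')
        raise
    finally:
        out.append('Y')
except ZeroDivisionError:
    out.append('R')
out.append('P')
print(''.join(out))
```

Execution trace: 'A' (inner try body) → 'X' (inner except ZeroDivisionError) → 'Y' (inner finally) → 'R' (outer except ZeroDivisionError) → 'P' (after the try/except). Output: AXYRP

Answer: AXYRP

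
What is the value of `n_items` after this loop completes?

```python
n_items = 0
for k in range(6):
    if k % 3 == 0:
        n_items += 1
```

Count numbers divisible by 3 in range(6)
`n_items` takes the values: 0 → 1 → 2

Answer: 2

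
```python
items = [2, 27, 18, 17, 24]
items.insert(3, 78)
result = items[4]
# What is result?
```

Trace:
`items = [2, 27, 18, 17, 24]` → items = [2, 27, 18, 17, 24]
`items.insert(3, 78)` → items = [2, 27, 18, 78, 17, 24]
`result = items[4]` → result = 17
So result = 17

Answer: 17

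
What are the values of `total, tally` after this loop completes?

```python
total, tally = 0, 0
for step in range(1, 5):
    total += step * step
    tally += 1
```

Sum of squares and count
`total, tally` takes the values: (0, 0) → (1, 0) → (1, 1) → (5, 1) → (5, 2) → (14, 2) → (14, 3) → (30, 3) → (30, 4)

Answer: 30, 4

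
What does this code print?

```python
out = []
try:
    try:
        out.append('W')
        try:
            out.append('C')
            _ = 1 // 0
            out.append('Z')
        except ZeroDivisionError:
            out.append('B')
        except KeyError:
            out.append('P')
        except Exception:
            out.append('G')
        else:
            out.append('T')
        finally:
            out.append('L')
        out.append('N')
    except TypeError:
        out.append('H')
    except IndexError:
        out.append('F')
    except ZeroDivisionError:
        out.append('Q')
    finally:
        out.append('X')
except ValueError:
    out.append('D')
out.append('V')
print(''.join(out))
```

Execution trace: 'W' (try body) → 'C' (inner try body) → 'B' (inner except ZeroDivisionError) → 'L' (inner finally) → 'N' (try body, no exception) → 'X' (finally) → 'V' (after the try/except). Output: WCBLNXV

Answer: WCBLNXV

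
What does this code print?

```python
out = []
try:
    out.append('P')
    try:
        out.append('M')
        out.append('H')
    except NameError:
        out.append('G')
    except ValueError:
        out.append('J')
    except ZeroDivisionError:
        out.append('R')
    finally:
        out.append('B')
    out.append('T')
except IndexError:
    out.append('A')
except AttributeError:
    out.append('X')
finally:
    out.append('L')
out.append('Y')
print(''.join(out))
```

Execution trace: 'P' (try body) → 'M' (inner try body) → 'H' (inner try body, no exception) → 'B' (inner finally) → 'T' (try body, no exception) → 'L' (finally) → 'Y' (after the try/except). Output: PMHBTLY

Answer: PMHBTLY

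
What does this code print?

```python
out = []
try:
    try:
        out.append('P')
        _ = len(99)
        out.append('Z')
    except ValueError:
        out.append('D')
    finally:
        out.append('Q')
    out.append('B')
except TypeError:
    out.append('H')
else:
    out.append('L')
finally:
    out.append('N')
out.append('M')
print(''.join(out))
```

Execution trace: 'P' (inner try body) → 'Q' (inner finally) → 'H' (except TypeError) → 'N' (finally) → 'M' (after the try/except). Output: PQHNM

Answer: PQHNM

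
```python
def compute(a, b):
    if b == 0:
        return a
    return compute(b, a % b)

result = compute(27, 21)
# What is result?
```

compute(27, 21) -> compute(21, 6) -> compute(6, 3) -> compute(3, 0) -> 3

Answer: 3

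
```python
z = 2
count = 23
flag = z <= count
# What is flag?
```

Trace:
`z = 2` → z = 2
`count = 23` → count = 23
`flag = z <= count` → flag = True
So flag = True

Answer: True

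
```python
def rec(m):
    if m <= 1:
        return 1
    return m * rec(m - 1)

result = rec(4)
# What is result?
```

rec(4) = 4 * 3 * 2 * 1 = 24

Answer: 24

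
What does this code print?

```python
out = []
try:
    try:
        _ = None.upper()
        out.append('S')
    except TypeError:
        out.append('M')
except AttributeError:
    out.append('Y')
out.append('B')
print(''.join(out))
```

Execution trace: 'Y' (outer except AttributeError) → 'B' (after the try/except). Output: YB

Answer: YB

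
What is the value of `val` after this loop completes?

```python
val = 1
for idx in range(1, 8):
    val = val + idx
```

Start at 1, add 1 through 7
`val` takes the values: 1 → 2 → 4 → 7 → 11 → 16 → 22 → 29

Answer: 29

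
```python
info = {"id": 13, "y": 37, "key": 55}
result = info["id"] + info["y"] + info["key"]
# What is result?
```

Trace:
`info = {"id": 13, "y": 37, "key": 55}` → info = {'id': 13, 'y': 37, 'key': 55}
`result = info["id"] + info["y"] + info["key"]` → result = 105
So result = 105

Answer: 105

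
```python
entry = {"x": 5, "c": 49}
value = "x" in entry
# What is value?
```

Trace:
`entry = {"x": 5, "c": 49}` → entry = {'x': 5, 'c': 49}
`value = "x" in entry` → value = True
So value = True

Answer: True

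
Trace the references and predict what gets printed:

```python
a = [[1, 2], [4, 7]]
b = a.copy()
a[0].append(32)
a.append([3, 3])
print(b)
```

Key concept: shallow copy with nested lists.
Step by step:
`a = [[1, 2], [4, 7]]` → a = [[1, 2], [4, 7]]
`b = a.copy()` → b = [[1, 2], [4, 7]]
`a[0].append(32)` → a = [[1, 2, 32], [4, 7]]; b = [[1, 2, 32], [4, 7]]
`a.append([3, 3])` → a = [[1, 2, 32], [4, 7], [3, 3]]
`print(b)` → prints [[1, 2, 32], [4, 7]]

Answer: [[1, 2, 32], [4, 7]]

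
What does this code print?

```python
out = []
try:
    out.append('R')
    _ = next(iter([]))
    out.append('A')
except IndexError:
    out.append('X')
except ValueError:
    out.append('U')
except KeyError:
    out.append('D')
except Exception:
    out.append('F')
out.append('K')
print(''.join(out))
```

Execution trace: 'R' (try body) → 'F' (except Exception) → 'K' (after the try/except). Output: RFK

Answer: RFK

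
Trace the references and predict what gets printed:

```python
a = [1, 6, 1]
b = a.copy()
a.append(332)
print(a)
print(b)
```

Key concept: list.copy() creates independent copy.
Step by step:
`a = [1, 6, 1]` → a = [1, 6, 1]
`b = a.copy()` → b = [1, 6, 1]
`a.append(332)` → a = [1, 6, 1, 332]
`print(a)` → prints [1, 6, 1, 332]
`print(b)` → prints [1, 6, 1]

Answer:
[1, 6, 1, 332]
[1, 6, 1]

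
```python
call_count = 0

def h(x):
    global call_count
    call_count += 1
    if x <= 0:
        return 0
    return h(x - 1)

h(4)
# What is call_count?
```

Linear recursion stepping by 1: 5 calls from x=4 down to ≤0.

Answer: 5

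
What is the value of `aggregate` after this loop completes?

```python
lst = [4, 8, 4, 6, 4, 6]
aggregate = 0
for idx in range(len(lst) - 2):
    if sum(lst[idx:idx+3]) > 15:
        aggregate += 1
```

Count windows with sum > 15
`aggregate` takes the values: 0 → 1 → 2 → 3

Answer: 3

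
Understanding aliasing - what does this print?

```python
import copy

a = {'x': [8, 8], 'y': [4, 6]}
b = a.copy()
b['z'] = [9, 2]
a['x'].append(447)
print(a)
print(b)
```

Key concept: shallow copy of dict with mutable values.
Step by step:
`a = {'x': [8, 8], 'y': [4, 6]}` → a = {'x': [8, 8], 'y': [4, 6]}
`b = a.copy()` → b = {'x': [8, 8], 'y': [4, 6]}
`b['z'] = [9, 2]` → b = {'x': [8, 8], 'y': [4, 6], 'z': [9, 2]}
`a['x'].append(447)` → a = {'x': [8, 8, 447], 'y': [4, 6]}; b = {'x': [8, 8, 447], 'y': [4, 6], 'z': [9, 2]}
`print(a)` → prints {'x': [8, 8, 447], 'y': [4, 6]}
`print(b)` → prints {'x': [8, 8, 447], 'y': [4, 6], 'z': [9, 2]}

Answer:
{'x': [8, 8, 447], 'y': [4, 6]}
{'x': [8, 8, 447], 'y': [4, 6], 'z': [9, 2]}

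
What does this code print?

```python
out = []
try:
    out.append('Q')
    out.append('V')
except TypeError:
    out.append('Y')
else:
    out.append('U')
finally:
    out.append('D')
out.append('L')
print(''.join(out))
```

Execution trace: 'Q' (try body) → 'V' (try body, no exception) → 'U' (else) → 'D' (finally) → 'L' (after the try/except). Output: QVUDL

Answer: QVUDL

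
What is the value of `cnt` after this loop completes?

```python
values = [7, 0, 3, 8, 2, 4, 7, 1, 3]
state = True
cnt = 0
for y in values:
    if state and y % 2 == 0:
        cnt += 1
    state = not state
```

Count even values at even positions
`cnt` takes the values: 0 → 1

Answer: 1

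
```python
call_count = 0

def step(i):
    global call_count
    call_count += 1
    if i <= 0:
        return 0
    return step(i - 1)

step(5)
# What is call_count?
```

Linear recursion stepping by 1: 6 calls from i=5 down to ≤0.

Answer: 6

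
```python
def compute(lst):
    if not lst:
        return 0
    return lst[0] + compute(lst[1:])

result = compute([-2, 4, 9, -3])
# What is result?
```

(-2) + 4 + 9 + (-3) + 0 = 8

Answer: 8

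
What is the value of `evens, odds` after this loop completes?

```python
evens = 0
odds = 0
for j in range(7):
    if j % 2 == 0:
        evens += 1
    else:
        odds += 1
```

Count evens and odds in range(7)
`evens, odds` takes the values: (0, 0) → (1, 0) → (1, 1) → (2, 1) → (2, 2) → (3, 2) → (3, 3) → (4, 3)

Answer: 4, 3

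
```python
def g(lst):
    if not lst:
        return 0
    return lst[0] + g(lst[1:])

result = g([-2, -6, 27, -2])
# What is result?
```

(-2) + (-6) + 27 + (-2) + 0 = 17

Answer: 17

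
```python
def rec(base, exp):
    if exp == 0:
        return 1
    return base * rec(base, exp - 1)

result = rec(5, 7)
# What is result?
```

rec(5, 7) = 5 * 5 * 5 * 5 * 5 * 5 * 5 = 78125

Answer: 78125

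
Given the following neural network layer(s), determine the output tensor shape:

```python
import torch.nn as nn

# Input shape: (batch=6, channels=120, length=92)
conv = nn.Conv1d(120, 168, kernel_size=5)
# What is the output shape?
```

Input: (6, 120, 92) -> Output: (6, 168, 88)

Answer: (6, 168, 88)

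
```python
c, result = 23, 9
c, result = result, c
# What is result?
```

Trace:
`c, result = 23, 9` → c = 23; result = 9
`c, result = result, c` → c = 9; result = 23
So result = 23

Answer: 23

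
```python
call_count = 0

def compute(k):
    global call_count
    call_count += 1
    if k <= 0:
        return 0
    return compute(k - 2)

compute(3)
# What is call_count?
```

Linear recursion stepping by 2: 3 calls from k=3 down to ≤0.

Answer: 3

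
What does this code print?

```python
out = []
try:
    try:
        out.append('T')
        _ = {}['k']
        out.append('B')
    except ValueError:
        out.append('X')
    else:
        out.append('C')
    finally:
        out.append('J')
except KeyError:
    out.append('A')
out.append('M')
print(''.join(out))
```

Execution trace: 'T' (inner try body) → 'J' (inner finally) → 'A' (outer except KeyError) → 'M' (after the try/except). Output: TJAM

Answer: TJAM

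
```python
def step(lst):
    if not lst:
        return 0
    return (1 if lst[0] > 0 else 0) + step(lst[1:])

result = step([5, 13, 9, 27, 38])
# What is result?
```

Count of positive elements in [5, 13, 9, 27, 38] = 5

Answer: 5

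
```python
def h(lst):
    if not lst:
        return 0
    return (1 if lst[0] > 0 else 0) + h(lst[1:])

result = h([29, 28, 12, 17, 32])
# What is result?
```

Count of positive elements in [29, 28, 12, 17, 32] = 5

Answer: 5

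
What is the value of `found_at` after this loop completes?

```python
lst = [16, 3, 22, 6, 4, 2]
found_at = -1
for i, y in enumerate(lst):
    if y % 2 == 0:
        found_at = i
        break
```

First even number index in [16, 3, 22, 6, 4, 2]
`found_at` takes the values: -1 → 0

Answer: 0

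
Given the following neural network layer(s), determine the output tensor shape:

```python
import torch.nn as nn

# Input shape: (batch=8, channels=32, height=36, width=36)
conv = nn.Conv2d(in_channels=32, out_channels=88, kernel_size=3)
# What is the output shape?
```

Input: (8, 32, 36, 36) -> Output: (8, 88, 34, 34)

Answer: (8, 88, 34, 34)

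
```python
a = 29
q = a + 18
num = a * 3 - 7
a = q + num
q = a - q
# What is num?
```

Trace:
`a = 29` → a = 29
`q = a + 18` → q = 47
`num = a * 3 - 7` → num = 80
`a = q + num` → a = 127
`q = a - q` → q = 80
So num = 80

Answer: 80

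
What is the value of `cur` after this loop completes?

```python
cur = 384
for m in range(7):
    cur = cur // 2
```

Halve 7 times: 384 // 2^7 = 3
`cur` takes the values: 384 → 192 → 96 → 48 → 24 → 12 → 6 → 3

Answer: 3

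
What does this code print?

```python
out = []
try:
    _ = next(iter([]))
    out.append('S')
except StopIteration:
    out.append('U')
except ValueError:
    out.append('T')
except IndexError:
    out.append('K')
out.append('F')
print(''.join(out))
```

Execution trace: 'U' (except StopIteration) → 'F' (after the try/except). Output: UF

Answer: UF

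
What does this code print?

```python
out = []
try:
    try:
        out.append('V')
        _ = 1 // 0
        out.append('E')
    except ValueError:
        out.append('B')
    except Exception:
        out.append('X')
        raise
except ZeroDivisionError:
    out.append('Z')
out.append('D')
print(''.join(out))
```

Execution trace: 'V' (inner try body) → 'X' (inner except Exception) → 'Z' (outer except ZeroDivisionError) → 'D' (after the try/except). Output: VXZD

Answer: VXZD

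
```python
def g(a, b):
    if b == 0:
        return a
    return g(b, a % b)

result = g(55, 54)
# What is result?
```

g(55, 54) -> g(54, 1) -> g(1, 0) -> 1

Answer: 1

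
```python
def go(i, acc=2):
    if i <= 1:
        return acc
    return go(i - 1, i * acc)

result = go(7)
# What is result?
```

Accumulator trace (n, acc): (7, 2) -> (6, 14) -> (5, 84) -> (4, 420) -> (3, 1680) -> (2, 5040) -> (1, 10080) -> return 10080

Answer: 10080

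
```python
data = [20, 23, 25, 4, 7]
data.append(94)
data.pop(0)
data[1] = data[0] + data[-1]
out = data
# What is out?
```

Trace:
`data = [20, 23, 25, 4, 7]` → data = [20, 23, 25, 4, 7]
`data.append(94)` → data = [20, 23, 25, 4, 7, 94]
`data.pop(0)` → data = [23, 25, 4, 7, 94]
`data[1] = data[0] + data[-1]` → data = [23, 117, 4, 7, 94]
`out = data` → out = [23, 117, 4, 7, 94]
So out = [23, 117, 4, 7, 94]

Answer: [23, 117, 4, 7, 94]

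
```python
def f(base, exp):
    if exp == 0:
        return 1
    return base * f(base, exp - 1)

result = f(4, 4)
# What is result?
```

f(4, 4) = 4 * 4 * 4 * 4 = 256

Answer: 256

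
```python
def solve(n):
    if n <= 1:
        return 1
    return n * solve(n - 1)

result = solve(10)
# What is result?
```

solve(10) = 10 * 9 * 8 * 7 * 6 * 5 * 4 * 3 * 2 * 1 = 3628800

Answer: 3628800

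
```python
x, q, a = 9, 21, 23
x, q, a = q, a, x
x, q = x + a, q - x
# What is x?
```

Trace:
`x, q, a = 9, 21, 23` → x = 9; q = 21; a = 23
`x, q, a = q, a, x` → x = 21; q = 23; a = 9
`x, q = x + a, q - x` → x = 30; q = 2
So x = 30

Answer: 30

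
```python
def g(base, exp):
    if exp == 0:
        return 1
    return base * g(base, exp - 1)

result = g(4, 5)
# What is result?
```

g(4, 5) = 4 * 4 * 4 * 4 * 4 = 1024

Answer: 1024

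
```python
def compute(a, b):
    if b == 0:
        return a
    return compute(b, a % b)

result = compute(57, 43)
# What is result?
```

compute(57, 43) -> compute(43, 14) -> compute(14, 1) -> compute(1, 0) -> 1

Answer: 1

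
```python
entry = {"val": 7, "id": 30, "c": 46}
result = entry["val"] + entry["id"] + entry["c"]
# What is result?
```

Trace:
`entry = {"val": 7, "id": 30, "c": 46}` → entry = {'val': 7, 'id': 30, 'c': 46}
`result = entry["val"] + entry["id"] + entry["c"]` → result = 83
So result = 83

Answer: 83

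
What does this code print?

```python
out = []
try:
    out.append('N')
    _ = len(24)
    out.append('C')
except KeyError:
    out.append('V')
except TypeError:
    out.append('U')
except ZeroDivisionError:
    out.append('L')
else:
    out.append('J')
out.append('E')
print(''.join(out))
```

Execution trace: 'N' (try body) → 'U' (except TypeError) → 'E' (after the try/except). Output: NUE

Answer: NUE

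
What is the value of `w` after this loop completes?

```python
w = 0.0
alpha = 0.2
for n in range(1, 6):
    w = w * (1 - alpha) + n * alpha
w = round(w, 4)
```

Moving average with lr=0.2
`w` takes the values: 0.0 → 0.2 → 0.56 → 1.048 → 1.6384 → 2.31072 → 2.3107

Answer: 2.3107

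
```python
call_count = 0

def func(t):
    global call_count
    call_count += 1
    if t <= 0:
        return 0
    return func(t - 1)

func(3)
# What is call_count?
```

Linear recursion stepping by 1: 4 calls from t=3 down to ≤0.

Answer: 4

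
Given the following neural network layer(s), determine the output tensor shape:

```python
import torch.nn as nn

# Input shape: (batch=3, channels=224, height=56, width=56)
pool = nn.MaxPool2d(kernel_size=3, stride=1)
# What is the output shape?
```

Input: (3, 224, 56, 56) -> Output: (3, 224, 54, 54)

Answer: (3, 224, 54, 54)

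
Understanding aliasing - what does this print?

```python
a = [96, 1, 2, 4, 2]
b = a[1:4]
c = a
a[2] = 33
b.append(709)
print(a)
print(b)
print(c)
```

Key concept: slice vs alias.
Step by step:
`a = [96, 1, 2, 4, 2]` → a = [96, 1, 2, 4, 2]
`b = a[1:4]` → b = [1, 2, 4]
`c = a` → c = [96, 1, 2, 4, 2] (same object as a)
`a[2] = 33` → a = [96, 1, 33, 4, 2] (same object as c); c = [96, 1, 33, 4, 2] (same object as a)
`b.append(709)` → b = [1, 2, 4, 709]
`print(a)` → prints [96, 1, 33, 4, 2]
`print(b)` → prints [1, 2, 4, 709]
`print(c)` → prints [96, 1, 33, 4, 2]

Answer:
[96, 1, 33, 4, 2]
[1, 2, 4, 709]
[96, 1, 33, 4, 2]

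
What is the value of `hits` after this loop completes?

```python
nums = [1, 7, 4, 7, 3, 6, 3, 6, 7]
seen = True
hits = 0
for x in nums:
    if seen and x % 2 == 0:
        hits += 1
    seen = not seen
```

Count even values at even positions
`hits` takes the values: 0 → 1

Answer: 1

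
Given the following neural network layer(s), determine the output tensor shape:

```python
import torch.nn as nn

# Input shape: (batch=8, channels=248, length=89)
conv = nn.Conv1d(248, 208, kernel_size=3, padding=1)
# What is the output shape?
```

Input: (8, 248, 89) -> Output: (8, 208, 89)

Answer: (8, 208, 89)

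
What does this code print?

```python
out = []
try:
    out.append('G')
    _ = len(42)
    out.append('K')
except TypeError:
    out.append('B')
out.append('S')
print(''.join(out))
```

Execution trace: 'G' (try body) → 'B' (except TypeError) → 'S' (after the try/except). Output: GBS

Answer: GBS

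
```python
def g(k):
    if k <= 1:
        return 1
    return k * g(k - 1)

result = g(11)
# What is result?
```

g(11) = 11 * 10 * 9 * 8 * 7 * 6 * 5 * 4 * 3 * 2 * 1 = 39916800

Answer: 39916800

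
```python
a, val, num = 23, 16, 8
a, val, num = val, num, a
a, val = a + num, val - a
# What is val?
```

Trace:
`a, val, num = 23, 16, 8` → a = 23; val = 16; num = 8
`a, val, num = val, num, a` → a = 16; val = 8; num = 23
`a, val = a + num, val - a` → a = 39; val = -8
So val = -8

Answer: -8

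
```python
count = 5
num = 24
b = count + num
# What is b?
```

Trace:
`count = 5` → count = 5
`num = 24` → num = 24
`b = count + num` → b = 29
So b = 29

Answer: 29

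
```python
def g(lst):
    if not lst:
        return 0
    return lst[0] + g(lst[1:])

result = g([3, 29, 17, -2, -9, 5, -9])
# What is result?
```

3 + 29 + 17 + (-2) + (-9) + 5 + (-9) + 0 = 34

Answer: 34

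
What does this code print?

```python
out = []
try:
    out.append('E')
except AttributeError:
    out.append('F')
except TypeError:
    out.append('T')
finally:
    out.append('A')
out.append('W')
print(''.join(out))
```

Execution trace: 'E' (try body, no exception) → 'A' (finally) → 'W' (after the try/except). Output: EAW

Answer: EAW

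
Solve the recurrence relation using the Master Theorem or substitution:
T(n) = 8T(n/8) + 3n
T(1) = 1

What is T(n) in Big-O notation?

By Master Theorem: a=8, b=8, f(n)=3n. Since log_8(8) = 1 and f(n) = Θ(n^1), Case 2 applies. T(n) = O(n log n).

Answer: O(n log n)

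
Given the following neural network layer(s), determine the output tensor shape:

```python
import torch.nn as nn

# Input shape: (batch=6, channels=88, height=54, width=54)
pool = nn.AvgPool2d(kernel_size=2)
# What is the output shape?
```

Input: (6, 88, 54, 54) -> Output: (6, 88, 27, 27)

Answer: (6, 88, 27, 27)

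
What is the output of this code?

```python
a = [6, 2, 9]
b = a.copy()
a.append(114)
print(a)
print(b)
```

Key concept: list.copy() creates independent copy.
Step by step:
`a = [6, 2, 9]` → a = [6, 2, 9]
`b = a.copy()` → b = [6, 2, 9]
`a.append(114)` → a = [6, 2, 9, 114]
`print(a)` → prints [6, 2, 9, 114]
`print(b)` → prints [6, 2, 9]

Answer:
[6, 2, 9, 114]
[6, 2, 9]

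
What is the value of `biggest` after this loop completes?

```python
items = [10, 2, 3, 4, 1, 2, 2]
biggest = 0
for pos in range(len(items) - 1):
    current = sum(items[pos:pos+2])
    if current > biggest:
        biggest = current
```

Max sum of 2-element window in [10, 2, 3, 4, 1, 2, 2]
`biggest` takes the values: 0 → 12

Answer: 12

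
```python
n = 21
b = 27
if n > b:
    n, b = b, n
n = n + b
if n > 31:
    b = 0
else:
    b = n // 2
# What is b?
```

Trace:
`n = 21` → n = 21
`b = 27` → b = 27
`if n > b: ...` → n > b is False → no variable changes
`n = n + b` → n = 48
`if n > 31: ...` → n > 31 is True → b = 0
So b = 0

Answer: 0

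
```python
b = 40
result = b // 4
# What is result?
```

Trace:
`b = 40` → b = 40
`result = b // 4` → result = 10
So result = 10

Answer: 10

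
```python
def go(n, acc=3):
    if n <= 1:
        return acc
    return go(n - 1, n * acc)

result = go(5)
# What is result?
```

Accumulator trace (n, acc): (5, 3) -> (4, 15) -> (3, 60) -> (2, 180) -> (1, 360) -> return 360

Answer: 360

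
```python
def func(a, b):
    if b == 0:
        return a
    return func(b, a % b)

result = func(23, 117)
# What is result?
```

func(23, 117) -> func(117, 23) -> func(23, 2) -> func(2, 1) -> func(1, 0) -> 1

Answer: 1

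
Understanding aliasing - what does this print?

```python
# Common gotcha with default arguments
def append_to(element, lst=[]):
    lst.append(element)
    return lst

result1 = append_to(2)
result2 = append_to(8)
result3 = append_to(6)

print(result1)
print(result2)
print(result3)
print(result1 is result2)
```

Key concept: mutable default argument gotcha.
Step by step:
`result1 = append_to(2)` → result1 = [2]
`result2 = append_to(8)` → result1 = [2, 8] (same object as result2); result2 = [2, 8] (same object as result1)
`result3 = append_to(6)` → result1 = [2, 8, 6] (same object as result2, result3); result2 = [2, 8, 6] (same object as result1, result3); result3 = [2, 8, 6] (same object as result1, result2)
`print(result1)` → prints [2, 8, 6]
`print(result2)` → prints [2, 8, 6]
`print(result3)` → prints [2, 8, 6]
`print(result1 is result2)` → prints True

Answer:
[2, 8, 6]
[2, 8, 6]
[2, 8, 6]
True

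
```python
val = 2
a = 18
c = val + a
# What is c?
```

Trace:
`val = 2` → val = 2
`a = 18` → a = 18
`c = val + a` → c = 20
So c = 20

Answer: 20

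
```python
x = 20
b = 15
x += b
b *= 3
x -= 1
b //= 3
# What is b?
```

Trace:
`x = 20` → x = 20
`b = 15` → b = 15
`x += b` → x = 35
`b *= 3` → b = 45
`x -= 1` → x = 34
`b //= 3` → b = 15
So b = 15

Answer: 15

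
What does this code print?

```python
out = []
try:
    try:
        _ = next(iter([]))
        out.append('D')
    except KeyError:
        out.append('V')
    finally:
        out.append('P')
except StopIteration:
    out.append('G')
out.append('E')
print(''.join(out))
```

Execution trace: 'P' (finally) → 'G' (outer except StopIteration) → 'E' (after the try/except). Output: PGE

Answer: PGE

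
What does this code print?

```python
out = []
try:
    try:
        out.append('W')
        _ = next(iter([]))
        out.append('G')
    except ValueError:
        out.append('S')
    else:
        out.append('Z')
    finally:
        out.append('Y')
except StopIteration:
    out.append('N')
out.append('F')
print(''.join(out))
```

Execution trace: 'W' (try body) → 'Y' (finally) → 'N' (outer except StopIteration) → 'F' (after the try/except). Output: WYNF

Answer: WYNF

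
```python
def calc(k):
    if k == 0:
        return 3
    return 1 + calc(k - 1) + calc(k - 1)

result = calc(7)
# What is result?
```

calc(k) = 1 + 2·calc(k-1), calc(0)=3. Closed form: (3+1)·2^7 - 1 = 511.

Answer: 511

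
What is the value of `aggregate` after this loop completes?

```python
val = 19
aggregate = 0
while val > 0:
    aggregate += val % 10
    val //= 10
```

Sum digits of 19
`aggregate` takes the values: 0 → 9 → 10

Answer: 10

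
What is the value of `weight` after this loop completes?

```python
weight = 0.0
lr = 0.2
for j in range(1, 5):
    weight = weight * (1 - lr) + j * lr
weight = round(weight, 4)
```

Moving average with lr=0.2
`weight` takes the values: 0.0 → 0.2 → 0.56 → 1.048 → 1.6384

Answer: 1.6384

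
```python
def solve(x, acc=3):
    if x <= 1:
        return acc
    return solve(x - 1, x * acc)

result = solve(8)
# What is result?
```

Accumulator trace (n, acc): (8, 3) -> (7, 24) -> (6, 168) -> (5, 1008) -> (4, 5040) -> (3, 20160) -> (2, 60480) -> (1, 120960) -> return 120960

Answer: 120960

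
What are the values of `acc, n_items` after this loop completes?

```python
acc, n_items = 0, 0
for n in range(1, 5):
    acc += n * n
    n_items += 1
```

Sum of squares and count
`acc, n_items` takes the values: (0, 0) → (1, 0) → (1, 1) → (5, 1) → (5, 2) → (14, 2) → (14, 3) → (30, 3) → (30, 4)

Answer: 30, 4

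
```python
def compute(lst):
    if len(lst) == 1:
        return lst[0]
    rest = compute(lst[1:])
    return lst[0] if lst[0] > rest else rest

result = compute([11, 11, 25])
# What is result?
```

Recursive max over [11, 11, 25] = 25

Answer: 25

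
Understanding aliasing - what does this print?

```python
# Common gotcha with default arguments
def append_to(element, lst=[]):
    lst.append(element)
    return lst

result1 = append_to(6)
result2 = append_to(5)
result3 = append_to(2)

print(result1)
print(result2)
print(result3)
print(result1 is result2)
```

Key concept: mutable default argument gotcha.
Step by step:
`result1 = append_to(6)` → result1 = [6]
`result2 = append_to(5)` → result1 = [6, 5] (same object as result2); result2 = [6, 5] (same object as result1)
`result3 = append_to(2)` → result1 = [6, 5, 2] (same object as result2, result3); result2 = [6, 5, 2] (same object as result1, result3); result3 = [6, 5, 2] (same object as result1, result2)
`print(result1)` → prints [6, 5, 2]
`print(result2)` → prints [6, 5, 2]
`print(result3)` → prints [6, 5, 2]
`print(result1 is result2)` → prints True

Answer:
[6, 5, 2]
[6, 5, 2]
[6, 5, 2]
True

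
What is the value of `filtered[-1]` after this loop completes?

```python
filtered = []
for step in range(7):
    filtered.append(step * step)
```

Last element of squares 0 to 6
`filtered` takes the values: [] → [0] → [0, 1] → [0, 1, 4] → [0, 1, 4, 9] → [0, 1, 4, 9, 16] → [0, 1, 4, 9, 16, 25] → [0, 1, 4, 9, 16, 25, 36]
So `filtered[-1]` = 36

Answer: 36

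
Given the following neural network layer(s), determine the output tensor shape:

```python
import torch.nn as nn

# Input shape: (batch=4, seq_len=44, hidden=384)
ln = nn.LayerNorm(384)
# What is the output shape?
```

Input: (4, 44, 384) -> Output: (4, 44, 384)

Answer: (4, 44, 384)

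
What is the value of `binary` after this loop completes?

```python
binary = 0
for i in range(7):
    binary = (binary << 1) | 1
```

Build 7 consecutive 1-bits: 0b1111111
`binary` takes the values: 0 → 1 → 3 → 7 → 15 → 31 → 63 → 127

Answer: 127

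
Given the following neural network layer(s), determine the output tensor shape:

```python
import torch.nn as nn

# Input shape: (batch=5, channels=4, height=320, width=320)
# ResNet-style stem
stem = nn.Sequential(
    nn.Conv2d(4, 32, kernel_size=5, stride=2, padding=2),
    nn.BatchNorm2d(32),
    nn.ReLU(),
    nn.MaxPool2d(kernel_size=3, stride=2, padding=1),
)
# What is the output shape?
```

Input: (5, 4, 320, 320) -> after Conv2d 5x5 stride=2: (5, 32, 160, 160) -> Output: (5, 32, 80, 80)

Answer: (5, 32, 80, 80)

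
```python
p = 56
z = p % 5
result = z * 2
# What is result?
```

Trace:
`p = 56` → p = 56
`z = p % 5` → z = 1
`result = z * 2` → result = 2
So result = 2

Answer: 2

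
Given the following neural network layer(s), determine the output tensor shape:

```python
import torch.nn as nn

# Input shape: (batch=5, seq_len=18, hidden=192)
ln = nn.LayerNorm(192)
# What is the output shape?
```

Input: (5, 18, 192) -> Output: (5, 18, 192)

Answer: (5, 18, 192)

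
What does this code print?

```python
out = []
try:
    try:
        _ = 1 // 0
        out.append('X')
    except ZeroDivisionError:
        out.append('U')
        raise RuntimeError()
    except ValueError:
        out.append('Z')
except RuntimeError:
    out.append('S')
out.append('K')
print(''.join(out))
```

Execution trace: 'U' (inner except ZeroDivisionError) → 'S' (outer except RuntimeError) → 'K' (after the try/except). Output: USK

Answer: USK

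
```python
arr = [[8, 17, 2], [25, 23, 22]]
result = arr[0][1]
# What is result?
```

Trace:
`arr = [[8, 17, 2], [25, 23, 22]]` → arr = [[8, 17, 2], [25, 23, 22]]
`result = arr[0][1]` → result = 17
So result = 17

Answer: 17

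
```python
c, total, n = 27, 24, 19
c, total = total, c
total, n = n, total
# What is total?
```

Trace:
`c, total, n = 27, 24, 19` → c = 27; total = 24; n = 19
`c, total = total, c` → c = 24; total = 27
`total, n = n, total` → total = 19; n = 27
So total = 19

Answer: 19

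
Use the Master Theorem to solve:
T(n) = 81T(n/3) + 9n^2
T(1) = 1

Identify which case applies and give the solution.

a=81, b=3, f(n)=9n^2. log_3(81) = 4. Since c=2 < 4, Case 1 applies: T(n) = Θ(n^log_b(a)) = O(n^4).

Answer: O(n^4) - Case 1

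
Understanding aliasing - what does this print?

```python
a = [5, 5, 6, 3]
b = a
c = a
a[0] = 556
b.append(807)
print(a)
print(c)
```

Key concept: multiple aliases.
Step by step:
`a = [5, 5, 6, 3]` → a = [5, 5, 6, 3]
`b = a` → b = [5, 5, 6, 3] (same object as a)
`c = a` → c = [5, 5, 6, 3] (same object as a, b)
`a[0] = 556` → a = [556, 5, 6, 3] (same object as b, c); b = [556, 5, 6, 3] (same object as a, c); c = [556, 5, 6, 3] (same object as a, b)
`b.append(807)` → a = [556, 5, 6, 3, 807] (same object as b, c); b = [556, 5, 6, 3, 807] (same object as a, c); c = [556, 5, 6, 3, 807] (same object as a, b)
`print(a)` → prints [556, 5, 6, 3, 807]
`print(c)` → prints [556, 5, 6, 3, 807]

Answer:
[556, 5, 6, 3, 807]
[556, 5, 6, 3, 807]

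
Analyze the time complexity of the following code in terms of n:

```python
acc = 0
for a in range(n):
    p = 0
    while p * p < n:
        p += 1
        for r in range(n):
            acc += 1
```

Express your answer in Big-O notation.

Each loop level contributes: n × √n × n. Multiplying the contributions gives O(n^2√n).

Answer: O(n^2√n)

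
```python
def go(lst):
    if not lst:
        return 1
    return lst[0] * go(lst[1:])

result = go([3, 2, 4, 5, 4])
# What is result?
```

Product over [3, 2, 4, 5, 4] = 3 * 2 * 4 * 5 * 4 = 480

Answer: 480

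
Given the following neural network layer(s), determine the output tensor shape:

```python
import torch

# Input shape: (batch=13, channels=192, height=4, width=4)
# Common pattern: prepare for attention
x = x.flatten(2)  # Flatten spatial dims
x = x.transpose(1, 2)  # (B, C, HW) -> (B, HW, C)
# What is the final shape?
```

Input: (13, 192, 4, 4) -> after flatten(2): (13, 192, 16) -> Output: (13, 16, 192)

Answer: (13, 16, 192)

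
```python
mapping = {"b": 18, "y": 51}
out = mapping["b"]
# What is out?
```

Trace:
`mapping = {"b": 18, "y": 51}` → mapping = {'b': 18, 'y': 51}
`out = mapping["b"]` → out = 18
So out = 18

Answer: 18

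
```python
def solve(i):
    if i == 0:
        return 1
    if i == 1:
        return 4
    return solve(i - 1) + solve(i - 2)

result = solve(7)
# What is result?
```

Build up from base cases: solve(0)=1, solve(1)=4, solve(2)=5, solve(3)=9, solve(4)=14, solve(5)=23, solve(6)=37, ..., solve(7)=60

Answer: 60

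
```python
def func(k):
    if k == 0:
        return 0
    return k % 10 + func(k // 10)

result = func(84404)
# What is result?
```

Sum of digits of 84404: 4 + 0 + 4 + 4 + 8 = 20

Answer: 20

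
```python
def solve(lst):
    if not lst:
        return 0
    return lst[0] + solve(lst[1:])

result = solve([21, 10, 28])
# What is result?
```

21 + 10 + 28 + 0 = 59

Answer: 59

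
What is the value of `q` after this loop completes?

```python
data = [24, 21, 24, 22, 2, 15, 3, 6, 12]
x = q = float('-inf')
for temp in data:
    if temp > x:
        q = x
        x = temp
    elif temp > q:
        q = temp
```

Second largest (with repeats) in [24, 21, 24, 22, 2, 15, 3, 6, 12]
`q` takes the values: -inf → 21 → 24

Answer: 24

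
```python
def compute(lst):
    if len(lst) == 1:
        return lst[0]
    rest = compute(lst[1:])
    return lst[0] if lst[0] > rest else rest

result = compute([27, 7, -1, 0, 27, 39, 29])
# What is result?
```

Recursive max over [27, 7, -1, 0, 27, 39, 29] = 39

Answer: 39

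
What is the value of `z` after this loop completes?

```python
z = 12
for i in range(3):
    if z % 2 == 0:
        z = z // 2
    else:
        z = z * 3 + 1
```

Collatz-style transformation from 12
`z` takes the values: 12 → 6 → 3 → 10

Answer: 10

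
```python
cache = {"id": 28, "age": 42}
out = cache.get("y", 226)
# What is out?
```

Trace:
`cache = {"id": 28, "age": 42}` → cache = {'id': 28, 'age': 42}
`out = cache.get("y", 226)` → out = 226
So out = 226

Answer: 226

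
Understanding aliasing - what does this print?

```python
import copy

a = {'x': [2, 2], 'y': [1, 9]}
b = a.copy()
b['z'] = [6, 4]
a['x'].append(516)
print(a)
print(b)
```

Key concept: shallow copy of dict with mutable values.
Step by step:
`a = {'x': [2, 2], 'y': [1, 9]}` → a = {'x': [2, 2], 'y': [1, 9]}
`b = a.copy()` → b = {'x': [2, 2], 'y': [1, 9]}
`b['z'] = [6, 4]` → b = {'x': [2, 2], 'y': [1, 9], 'z': [6, 4]}
`a['x'].append(516)` → a = {'x': [2, 2, 516], 'y': [1, 9]}; b = {'x': [2, 2, 516], 'y': [1, 9], 'z': [6, 4]}
`print(a)` → prints {'x': [2, 2, 516], 'y': [1, 9]}
`print(b)` → prints {'x': [2, 2, 516], 'y': [1, 9], 'z': [6, 4]}

Answer:
{'x': [2, 2, 516], 'y': [1, 9]}
{'x': [2, 2, 516], 'y': [1, 9], 'z': [6, 4]}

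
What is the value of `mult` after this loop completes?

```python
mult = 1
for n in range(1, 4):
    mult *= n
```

3! = 6
`mult` takes the values: 1 → 2 → 6

Answer: 6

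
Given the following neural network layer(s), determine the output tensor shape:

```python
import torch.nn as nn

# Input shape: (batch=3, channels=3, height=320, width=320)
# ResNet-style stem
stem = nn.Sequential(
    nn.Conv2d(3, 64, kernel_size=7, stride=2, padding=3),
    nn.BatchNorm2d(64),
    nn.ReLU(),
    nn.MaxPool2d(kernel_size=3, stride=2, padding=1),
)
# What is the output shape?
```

Input: (3, 3, 320, 320) -> after Conv2d 7x7 stride=2: (3, 64, 160, 160) -> Output: (3, 64, 80, 80)

Answer: (3, 64, 80, 80)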